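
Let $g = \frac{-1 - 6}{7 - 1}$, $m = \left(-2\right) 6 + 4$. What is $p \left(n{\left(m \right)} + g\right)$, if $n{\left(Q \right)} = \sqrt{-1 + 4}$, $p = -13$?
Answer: $\frac{91}{6} - 13 \sqrt{3} \approx -7.35$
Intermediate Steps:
$m = -8$ ($m = -12 + 4 = -8$)
$n{\left(Q \right)} = \sqrt{3}$
$g = - \frac{7}{6} \approx -1.1667$
$p \left(n{\left(m \right)} + g\right) = - 13 \left(\sqrt{3} - \frac{7}{6}\right) = - 13 \left(- \frac{7}{6} + \sqrt{3}\right) = \frac{91}{6} - 13 \sqrt{3}$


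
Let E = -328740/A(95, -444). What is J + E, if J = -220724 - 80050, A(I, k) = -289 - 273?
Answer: -84353124/281 ≈ -3.0019e+5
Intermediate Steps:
A(I, k) = -562
J = -300774
E = 164370/281 (E = -328740/(-562) = -328740*(-1/562) = 164370/281 ≈ 584.95)
J + E = -300774 + 164370/281 = -84353124/281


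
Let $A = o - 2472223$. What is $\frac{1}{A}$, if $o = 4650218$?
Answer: $\frac{1}{2177995} \approx 4.5914 \cdot 10^{-7}$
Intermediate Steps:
$A = 2177995$ ($A = 4650218 - 2472223 = 2177995$)
$\frac{1}{A} = \frac{1}{2177995}$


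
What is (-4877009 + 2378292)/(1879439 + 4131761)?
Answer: -192209/462400 ≈ -0.41568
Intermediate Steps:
(-4877009 + 2378292)/(1879439 + 4131761) = -2498717/6011200 = -2498717*1/6011200 = -192209/462400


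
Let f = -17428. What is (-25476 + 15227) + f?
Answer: -27677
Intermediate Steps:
(-25476 + 15227) + f = (-25476 + 15227) - 17428 = -10249 - 17428 = -27677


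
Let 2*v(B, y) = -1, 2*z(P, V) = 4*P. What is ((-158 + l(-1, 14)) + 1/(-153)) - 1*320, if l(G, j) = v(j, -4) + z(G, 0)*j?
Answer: -154991/306 ≈ -506.51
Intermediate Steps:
z(P, V) = 2*P (z(P, V) = (4*P)/2 = 2*P)
v(B, y) = -½ (v(B, y) = (½)*(-1) = -½)
l(G, j) = -½ + 2*G*j (l(G, j) = -½ + (2*G)*j = -½ + 2*G*j)
((-158 + l(-1, 14)) + 1/(-153)) - 1*320 = ((-158 + (-½ + 2*(-1)*14)) + 1/(-153)) - 1*320 = ((-158 + (-½ - 28)) - 1/153) - 320 = ((-158 - 57/2) - 1/153) - 320 = (-373/2 - 1/153) - 320 = -57071/306 - 320 = -154991/306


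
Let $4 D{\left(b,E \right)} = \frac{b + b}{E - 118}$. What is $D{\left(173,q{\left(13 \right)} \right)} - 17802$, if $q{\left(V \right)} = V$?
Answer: $- \frac{3738593}{210} \approx -17803.0$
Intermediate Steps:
$D{\left(b,E \right)} = \frac{b}{2 \left(-118 + E\right)}$ ($D{\left(b,E \right)} = \frac{\left(b + b\right) \frac{1}{E - 118}}{4} = \frac{2 b \frac{1}{-118 + E}}{4} = \frac{b}{2 \left(-118 + E\right)}$)
$D{\left(173,q{\left(13 \right)} \right)} - 17802 = \frac{1}{2} \cdot 173 \frac{1}{-118 + 13} - 17802 = \frac{1}{2} \cdot 173 \frac{1}{-105} - 17802 = \frac{1}{2} \cdot 173 \left(- \frac{1}{105}\right) - 17802 = - \frac{173}{210} - 17802 = - \frac{3738593}{210}$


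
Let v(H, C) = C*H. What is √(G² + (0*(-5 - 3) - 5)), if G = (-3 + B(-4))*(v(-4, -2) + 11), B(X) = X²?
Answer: 2*√15251 ≈ 246.99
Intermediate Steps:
G = 247 (G = (-3 + (-4)²)*(-2*(-4) + 11) = (-3 + 16)*(8 + 11) = 13*19 = 247)
√(G² + (0*(-5 - 3) - 5)) = √(247² + (0*(-5 - 3) - 5)) = √(61009 + (0*(-8) - 5)) = √(61009 + (0 - 5)) = √(61009 - 5) = √61004 = 2*√15251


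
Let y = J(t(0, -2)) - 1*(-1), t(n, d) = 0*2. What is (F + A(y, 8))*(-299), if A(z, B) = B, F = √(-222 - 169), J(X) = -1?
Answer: -2392 - 299*I*√391 ≈ -2392.0 - 5912.3*I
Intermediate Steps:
t(n, d) = 0
F = I*√391 (F = √(-391) = I*√391 ≈ 19.774*I)
y = 0 (y = -1 - 1*(-1) = -1 + 1 = 0)
(F + A(y, 8))*(-299) = (I*√391 + 8)*(-299) = (8 + I*√391)*(-299) = -2392 - 299*I*√391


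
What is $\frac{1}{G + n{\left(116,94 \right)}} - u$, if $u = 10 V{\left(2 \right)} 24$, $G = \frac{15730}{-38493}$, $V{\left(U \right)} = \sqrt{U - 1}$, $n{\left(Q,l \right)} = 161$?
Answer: $- \frac{114119679}{475511} \approx -239.99$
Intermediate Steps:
$V{\left(U \right)} = \sqrt{-1 + U}$
$G = - \frac{1210}{2961}$ ($G = 15730 \left(- \frac{1}{38493}\right) = - \frac{1210}{2961} \approx -0.40865$)
$u = 240$ ($u = 10 \sqrt{-1 + 2} \cdot 24 = 10 \sqrt{1} \cdot 24 = 10 \cdot 1 \cdot 24 = 10 \cdot 24 = 240$)
$\frac{1}{G + n{\left(116,94 \right)}} - u = \frac{1}{- \frac{1210}{2961} + 161} - 240 = \frac{1}{\frac{475511}{2961}} - 240 = \frac{2961}{475511} - 240 = - \frac{114119679}{475511}$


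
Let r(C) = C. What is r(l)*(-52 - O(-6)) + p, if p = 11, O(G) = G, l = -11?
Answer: 517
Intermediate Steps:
r(l)*(-52 - O(-6)) + p = -11*(-52 - 1*(-6)) + 11 = -11*(-52 + 6) + 11 = -11*(-46) + 11 = 506 + 11 = 517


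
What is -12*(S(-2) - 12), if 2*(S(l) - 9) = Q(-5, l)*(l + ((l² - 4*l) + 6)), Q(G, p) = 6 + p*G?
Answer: -1500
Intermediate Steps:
Q(G, p) = 6 + G*p
S(l) = 9 + (6 - 5*l)*(6 + l² - 3*l)/2 (S(l) = 9 + ((6 - 5*l)*(l + ((l² - 4*l) + 6)))/2 = 9 + ((6 - 5*l)*(l + (6 + l² - 4*l)))/2 = 9 + ((6 - 5*l)*(6 + l² - 3*l))/2 = 9 + (6 - 5*l)*(6 + l² - 3*l)/2)
-12*(S(-2) - 12) = -12*((27 - 24*(-2) - 5/2*(-2)³ + (21/2)*(-2)²) - 12) = -12*((27 + 48 - 5/2*(-8) + (21/2)*4) - 12) = -12*((27 + 48 + 20 + 42) - 12) = -12*(137 - 12) = -12*125 = -1500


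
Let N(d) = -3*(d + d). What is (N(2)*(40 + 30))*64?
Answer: -53760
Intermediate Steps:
N(d) = -6*d
(N(2)*(40 + 30))*64 = ((-6*2)*(40 + 30))*64 = -12*70*64 = -840*64 = -53760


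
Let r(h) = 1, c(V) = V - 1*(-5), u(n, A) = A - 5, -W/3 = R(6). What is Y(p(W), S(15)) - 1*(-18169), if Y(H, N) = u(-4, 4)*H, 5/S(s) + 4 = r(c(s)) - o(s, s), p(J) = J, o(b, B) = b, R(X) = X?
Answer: 18187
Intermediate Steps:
W = -18 (W = -3*6 = -18)
u(n, A) = -5 + A
c(V) = 5 + V (c(V) = V + 5 = 5 + V)
S(s) = 5/(-3 - s) (S(s) = 5/(-4 + (1 - s)) = 5/(-3 - s))
Y(H, N) = -H (Y(H, N) = (-5 + 4)*H = -H)
Y(p(W), S(15)) - 1*(-18169) = -1*(-18) - 1*(-18169) = 18 + 18169 = 18187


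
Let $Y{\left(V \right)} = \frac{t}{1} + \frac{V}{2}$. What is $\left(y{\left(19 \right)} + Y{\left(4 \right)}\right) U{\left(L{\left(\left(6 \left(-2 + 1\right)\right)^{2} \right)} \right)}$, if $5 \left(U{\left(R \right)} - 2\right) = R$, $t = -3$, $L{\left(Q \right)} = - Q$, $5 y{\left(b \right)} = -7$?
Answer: $\frac{312}{25} \approx 12.48$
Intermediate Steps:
$y{\left(b \right)} = - \frac{7}{5}$ ($y{\left(b \right)} = \frac{1}{5} \left(-7\right) = - \frac{7}{5}$)
$U{\left(R \right)} = 2 + \frac{R}{5}$
$Y{\left(V \right)} = -3 + \frac{V}{2}$ ($Y{\left(V \right)} = - \frac{3}{1} + \frac{V}{2} = \left(-3\right) 1 + V \frac{1}{2} = -3 + \frac{V}{2}$)
$\left(y{\left(19 \right)} + Y{\left(4 \right)}\right) U{\left(L{\left(\left(6 \left(-2 + 1\right)\right)^{2} \right)} \right)} = \left(- \frac{7}{5} + \left(-3 + \frac{1}{2} \cdot 4\right)\right) \left(2 + \frac{\left(-1\right) \left(6 \left(-2 + 1\right)\right)^{2}}{5}\right) = \left(- \frac{7}{5} + \left(-3 + 2\right)\right) \left(2 + \frac{\left(-1\right) \left(6 \left(-1\right)\right)^{2}}{5}\right) = \left(- \frac{7}{5} - 1\right) \left(2 + \frac{\left(-1\right) \left(-6\right)^{2}}{5}\right) = - \frac{12 \left(2 + \frac{\left(-1\right) 36}{5}\right)}{5} = - \frac{12 \left(2 + \frac{1}{5} \left(-36\right)\right)}{5} = - \frac{12 \left(2 - \frac{36}{5}\right)}{5} = \left(- \frac{12}{5}\right) \left(- \frac{26}{5}\right) = \frac{312}{25}$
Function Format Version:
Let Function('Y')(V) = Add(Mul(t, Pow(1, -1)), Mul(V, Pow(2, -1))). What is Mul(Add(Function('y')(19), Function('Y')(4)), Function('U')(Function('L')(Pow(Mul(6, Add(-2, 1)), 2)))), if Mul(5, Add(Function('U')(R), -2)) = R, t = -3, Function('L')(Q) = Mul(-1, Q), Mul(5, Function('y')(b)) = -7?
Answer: Rational(312, 25) ≈ 12.480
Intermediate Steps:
Function('y')(b) = Rational(-7, 5) (Function('y')(b) = Mul(Rational(1, 5), -7) = Rational(-7, 5))
Function('U')(R) = Add(2, Mul(Rational(1, 5), R))
Function('Y')(V) = Add(-3, Mul(Rational(1, 2), V)) (Function('Y')(V) = Add(Mul(-3, Pow(1, -1)), Mul(V, Pow(2, -1))) = Add(Mul(-3, 1), Mul(V, Rational(1, 2))) = Add(-3, Mul(Rational(1, 2), V)))
Mul(Add(Function('y')(19), Function('Y')(4)), Function('U')(Function('L')(Pow(Mul(6, Add(-2, 1)), 2)))) = Mul(Add(Rational(-7, 5), Add(-3, Mul(Rational(1, 2), 4))), Add(2, Mul(Rational(1, 5), Mul(-1, Pow(Mul(6, Add(-2, 1)), 2))))) = Mul(Add(Rational(-7, 5), Add(-3, 2)), Add(2, Mul(Rational(1, 5), Mul(-1, Pow(Mul(6, -1), 2))))) = Mul(Add(Rational(-7, 5), -1), Add(2, Mul(Rational(1, 5), Mul(-1, Pow(-6, 2))))) = Mul(Rational(-12, 5), Add(2, Mul(Rational(1, 5), Mul(-1, 36)))) = Mul(Rational(-12, 5), Add(2, Mul(Rational(1, 5), -36))) = Mul(Rational(-12, 5), Add(2, Rational(-36, 5))) = Mul(Rational(-12, 5), Rational(-26, 5)) = Rational(312, 25)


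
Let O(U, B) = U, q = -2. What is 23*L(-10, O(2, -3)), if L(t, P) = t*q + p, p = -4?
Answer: 368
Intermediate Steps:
L(t, P) = -4 - 2*t (L(t, P) = t*(-2) - 4 = -2*t - 4 = -4 - 2*t)
23*L(-10, O(2, -3)) = 23*(-4 - 2*(-10)) = 23*(-4 + 20) = 23*16 = 368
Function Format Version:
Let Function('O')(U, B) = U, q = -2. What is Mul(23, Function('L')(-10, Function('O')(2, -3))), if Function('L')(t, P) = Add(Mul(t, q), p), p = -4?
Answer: 368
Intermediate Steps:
Function('L')(t, P) = Add(-4, Mul(-2, t)) (Function('L')(t, P) = Add(Mul(t, -2), -4) = Add(Mul(-2, t), -4) = Add(-4, Mul(-2, t)))
Mul(23, Function('L')(-10, Function('O')(2, -3))) = Mul(23, Add(-4, Mul(-2, -10))) = Mul(23, Add(-4, 20)) = Mul(23, 16) = 368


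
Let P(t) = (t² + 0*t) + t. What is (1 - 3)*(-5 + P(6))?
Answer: -74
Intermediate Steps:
P(t) = t + t² (P(t) = (t² + 0) + t = t² + t = t + t²)
(1 - 3)*(-5 + P(6)) = (1 - 3)*(-5 + 6*(1 + 6)) = -2*(-5 + 6*7) = -2*(-5 + 42) = -2*37 = -74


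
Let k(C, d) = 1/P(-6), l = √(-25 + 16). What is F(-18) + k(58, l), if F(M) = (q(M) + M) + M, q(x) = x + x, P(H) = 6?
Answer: -431/6 ≈ -71.833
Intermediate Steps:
l = 3*I (l = √(-9) = 3*I ≈ 3.0*I)
q(x) = 2*x
k(C, d) = ⅙ (k(C, d) = 1/6 = ⅙)
F(M) = 4*M (F(M) = (2*M + M) + M = 3*M + M = 4*M)
F(-18) + k(58, l) = 4*(-18) + ⅙ = -72 + ⅙ = -431/6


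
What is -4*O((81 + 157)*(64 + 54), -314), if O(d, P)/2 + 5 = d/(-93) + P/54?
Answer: 2094464/837 ≈ 2502.3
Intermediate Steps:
O(d, P) = -10 - 2*d/93 + P/27 (O(d, P) = -10 + 2*(d/(-93) + P/54) = -10 + 2*(d*(-1/93) + P*(1/54)) = -10 + 2*(-d/93 + P/54) = -10 + (-2*d/93 + P/27) = -10 - 2*d/93 + P/27)
-4*O((81 + 157)*(64 + 54), -314) = -4*(-10 - 2*(81 + 157)*(64 + 54)/93 + (1/27)*(-314)) = -4*(-10 - 476*118/93 - 314/27) = -4*(-10 - 2/93*28084 - 314/27) = -4*(-10 - 56168/93 - 314/27) = -4*(-523616/837) = 2094464/837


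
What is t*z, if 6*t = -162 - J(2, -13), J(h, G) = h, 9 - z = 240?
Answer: 6314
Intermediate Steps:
z = -231 (z = 9 - 1*240 = 9 - 240 = -231)
t = -82/3 (t = (-162 - 1*2)/6 = (-162 - 2)/6 = (⅙)*(-164) = -82/3 ≈ -27.333)
t*z = -82/3*(-231) = 6314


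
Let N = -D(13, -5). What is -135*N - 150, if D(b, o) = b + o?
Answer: 930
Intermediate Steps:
N = -8 (N = -(13 - 5) = -1*8 = -8)
-135*N - 150 = -135*(-8) - 150 = 1080 - 150 = 930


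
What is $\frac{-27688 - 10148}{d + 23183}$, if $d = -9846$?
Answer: $- \frac{37836}{13337} \approx -2.8369$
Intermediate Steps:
$\frac{-27688 - 10148}{d + 23183} = \frac{-27688 - 10148}{-9846 + 23183} = - \frac{37836}{13337}$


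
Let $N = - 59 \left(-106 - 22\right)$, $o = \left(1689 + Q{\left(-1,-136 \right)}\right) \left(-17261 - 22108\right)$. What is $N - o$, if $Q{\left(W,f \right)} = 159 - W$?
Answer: $72800833$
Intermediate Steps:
$o = -72793281$ ($o = \left(1689 + \left(159 - -1\right)\right) \left(-17261 - 22108\right) = \left(1689 + \left(159 + 1\right)\right) \left(-39369\right) = \left(1689 + 160\right) \left(-39369\right) = 1849 \left(-39369\right) = -72793281$)
$N = 7552$ ($N = \left(-59\right) \left(-128\right) = 7552$)
$N - o = 7552 - -72793281 = 7552 + 72793281 = 72800833$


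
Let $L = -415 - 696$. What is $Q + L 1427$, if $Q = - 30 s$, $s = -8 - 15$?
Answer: $-1584707$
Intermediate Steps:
$s = -23$
$L = -1111$
$Q = 690$ ($Q = \left(-30\right) \left(-23\right) = 690$)
$Q + L 1427 = 690 - 1585397 = -1584707$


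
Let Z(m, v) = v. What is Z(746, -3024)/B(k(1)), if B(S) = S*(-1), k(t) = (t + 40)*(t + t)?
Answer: 1512/41 ≈ 36.878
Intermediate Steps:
k(t) = 2*t*(40 + t) (k(t) = (40 + t)*(2*t) = 2*t*(40 + t))
B(S) = -S
Z(746, -3024)/B(k(1)) = -3024*(-1/(2*(40 + 1))) = -3024/((-2*41)) = -3024/((-1*82)) = -3024/(-82) = -3024*(-1/82) = 1512/41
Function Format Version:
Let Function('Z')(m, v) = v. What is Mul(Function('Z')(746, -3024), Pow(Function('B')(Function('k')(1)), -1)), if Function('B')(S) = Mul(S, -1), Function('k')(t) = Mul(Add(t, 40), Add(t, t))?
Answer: Rational(1512, 41) ≈ 36.878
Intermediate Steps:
Function('k')(t) = Mul(2, t, Add(40, t)) (Function('k')(t) = Mul(Add(40, t), Mul(2, t)) = Mul(2, t, Add(40, t)))
Function('B')(S) = Mul(-1, S)
Mul(Function('Z')(746, -3024), Pow(Function('B')(Function('k')(1)), -1)) = Mul(-3024, Pow(Mul(-1, Mul(2, 1, Add(40, 1))), -1)) = Mul(-3024, Pow(Mul(-1, Mul(2, 1, 41)), -1)) = Mul(-3024, Pow(Mul(-1, 82), -1)) = Mul(-3024, Pow(-82, -1)) = Mul(-3024, Rational(-1, 82)) = Rational(1512, 41)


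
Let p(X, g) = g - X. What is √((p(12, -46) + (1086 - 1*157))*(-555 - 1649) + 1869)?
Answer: I*√1917815 ≈ 1384.9*I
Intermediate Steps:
√((p(12, -46) + (1086 - 1*157))*(-555 - 1649) + 1869) = √(((-46 - 1*12) + (1086 - 1*157))*(-555 - 1649) + 1869) = √(((-46 - 12) + (1086 - 157))*(-2204) + 1869) = √((-58 + 929)*(-2204) + 1869) = √(871*(-2204) + 1869) = √(-1919684 + 1869) = √(-1917815) = I*√1917815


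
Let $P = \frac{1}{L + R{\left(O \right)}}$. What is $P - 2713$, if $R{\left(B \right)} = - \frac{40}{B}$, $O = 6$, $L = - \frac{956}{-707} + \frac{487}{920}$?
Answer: $- \frac{25334081489}{9337313} \approx -2713.2$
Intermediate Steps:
$L = \frac{1223829}{650440}$ ($L = \left(-956\right) \left(- \frac{1}{707}\right) + 487 \cdot \frac{1}{920} = \frac{956}{707} + \frac{487}{920} = \frac{1223829}{650440} \approx 1.8815$)
$P = - \frac{1951320}{9337313}$ ($P = \frac{1}{\frac{1223829}{650440} - \frac{40}{6}} = \frac{1}{\frac{1223829}{650440} - \frac{20}{3}} = \frac{1}{- \frac{9337313}{1951320}} = - \frac{1951320}{9337313} \approx -0.20898$)
$P - 2713 = - \frac{1951320}{9337313} - 2713 = - \frac{25334081489}{9337313}$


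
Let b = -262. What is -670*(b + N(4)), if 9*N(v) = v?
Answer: 1577180/9 ≈ 1.7524e+5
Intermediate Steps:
N(v) = v/9
-670*(b + N(4)) = -670*(-262 + (⅑)*4) = -670*(-262 + 4/9) = -670*(-2354/9) = 1577180/9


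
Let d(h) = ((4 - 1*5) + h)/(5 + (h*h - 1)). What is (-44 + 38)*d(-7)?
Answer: 48/53 ≈ 0.90566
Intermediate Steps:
d(h) = (-1 + h)/(4 + h²) (d(h) = ((4 - 5) + h)/(5 + (h² - 1)) = (-1 + h)/(5 + (-1 + h²)) = (-1 + h)/(4 + h²))
(-44 + 38)*d(-7) = (-44 + 38)*((-1 - 7)/(4 + (-7)²)) = -6*(-8)/(4 + 49) = -6*(-8)/53 = -6*(-8/53) = 48/53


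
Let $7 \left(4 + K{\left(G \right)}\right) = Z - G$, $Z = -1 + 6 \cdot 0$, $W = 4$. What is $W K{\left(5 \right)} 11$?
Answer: $- \frac{1496}{7} \approx -213.71$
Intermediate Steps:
$Z = -1$ ($Z = -1 + 0 = -1$)
$K{\left(G \right)} = - \frac{29}{7} - \frac{G}{7}$ ($K{\left(G \right)} = -4 + \frac{-1 - G}{7} = -4 - \left(\frac{1}{7} + \frac{G}{7}\right) = - \frac{29}{7} - \frac{G}{7}$)
$W K{\left(5 \right)} 11 = 4 \left(- \frac{29}{7} - \frac{5}{7}\right) 11 = 4 \left(- \frac{34}{7}\right) 11 = \left(- \frac{136}{7}\right) 11 = - \frac{1496}{7}$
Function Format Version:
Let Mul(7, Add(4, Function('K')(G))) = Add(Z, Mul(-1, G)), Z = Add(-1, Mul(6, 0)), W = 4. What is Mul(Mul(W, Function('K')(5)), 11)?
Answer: Rational(-1496, 7) ≈ -213.71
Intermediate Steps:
Z = -1 (Z = Add(-1, 0) = -1)
Function('K')(G) = Add(Rational(-29, 7), Mul(Rational(-1, 7), G)) (Function('K')(G) = Add(-4, Mul(Rational(1, 7), Add(-1, Mul(-1, G)))) = Add(-4, Add(Rational(-1, 7), Mul(Rational(-1, 7), G))) = Add(Rational(-29, 7), Mul(Rational(-1, 7), G)))
Mul(Mul(W, Function('K')(5)), 11) = Mul(Mul(4, Add(Rational(-29, 7), Mul(Rational(-1, 7), 5))), 11) = Mul(Mul(4, Add(Rational(-29, 7), Rational(-5, 7))), 11) = Mul(Mul(4, Rational(-34, 7)), 11) = Mul(Rational(-136, 7), 11) = Rational(-1496, 7)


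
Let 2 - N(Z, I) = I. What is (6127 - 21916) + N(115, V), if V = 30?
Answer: -15817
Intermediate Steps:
N(Z, I) = 2 - I
(6127 - 21916) + N(115, V) = (6127 - 21916) + (2 - 1*30) = -15789 + (2 - 30) = -15789 - 28 = -15817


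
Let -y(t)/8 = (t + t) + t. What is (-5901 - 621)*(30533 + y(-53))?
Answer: -207432210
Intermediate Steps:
y(t) = -24*t (y(t) = -8*((t + t) + t) = -8*(2*t + t) = -24*t)
(-5901 - 621)*(30533 + y(-53)) = (-5901 - 621)*(30533 - 24*(-53)) = -6522*(30533 + 1272) = -6522*31805 = -207432210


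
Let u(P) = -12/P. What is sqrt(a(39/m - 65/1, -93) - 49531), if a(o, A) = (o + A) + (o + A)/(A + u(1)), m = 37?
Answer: I*sqrt(749928787755)/3885 ≈ 222.9*I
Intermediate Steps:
a(o, A) = A + o + (A + o)/(-12 + A) (a(o, A) = (o + A) + (o + A)/(A - 12/1) = (A + o) + (A + o)/(A - 12*1) = (A + o) + (A + o)/(A - 12) = (A + o) + (A + o)/(-12 + A) = A + o + (A + o)/(-12 + A))
sqrt(a(39/m - 65/1, -93) - 49531) = sqrt(((-93)**2 - 11*(-93) - 11*(39/37 - 65/1) - 93*(39/37 - 65/1))/(-12 - 93) - 49531) = sqrt((8649 + 1023 - 11*(39*(1/37) - 65*1) - 93*(39*(1/37) - 65*1))/(-105) - 49531) = sqrt(-(8649 + 1023 - 11*(39/37 - 65) - 93*(39/37 - 65))/105 - 49531) = sqrt(-(8649 + 1023 - 11*(-2366/37) - 93*(-2366/37))/105 - 49531) = sqrt(-(8649 + 1023 + 26026/37 + 220038/37)/105 - 49531) = sqrt(-1/105*603928/37 - 49531) = sqrt(-603928/3885 - 49531) = sqrt(-193031863/3885) = I*sqrt(749928787755)/3885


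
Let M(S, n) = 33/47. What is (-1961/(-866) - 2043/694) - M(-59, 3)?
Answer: -9755855/7061797 ≈ -1.3815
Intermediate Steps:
M(S, n) = 33/47 (M(S, n) = 33*(1/47) = 33/47)
(-1961/(-866) - 2043/694) - M(-59, 3) = (-1961/(-866) - 2043/694) - 1*33/47 = (-1961*(-1/866) - 2043*1/694) - 33/47 = (1961/866 - 2043/694) - 33/47 = -102076/150251 - 33/47 = -9755855/7061797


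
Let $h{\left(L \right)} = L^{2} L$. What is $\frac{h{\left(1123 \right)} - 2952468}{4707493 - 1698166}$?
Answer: $\frac{1413295399}{3009327} \approx 469.64$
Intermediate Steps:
$h{\left(L \right)} = L^{3}$
$\frac{h{\left(1123 \right)} - 2952468}{4707493 - 1698166} = \frac{1123^{3} - 2952468}{4707493 - 1698166} = \frac{1416247867 - 2952468}{3009327} = 1413295399 \cdot \frac{1}{3009327} = \frac{1413295399}{3009327}$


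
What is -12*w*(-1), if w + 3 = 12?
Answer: 108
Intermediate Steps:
w = 9 (w = -3 + 12 = 9)
-12*w*(-1) = -12*9*(-1) = -108*(-1) = 108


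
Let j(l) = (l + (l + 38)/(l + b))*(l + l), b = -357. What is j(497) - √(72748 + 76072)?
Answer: 995633/2 - 2*√37205 ≈ 4.9743e+5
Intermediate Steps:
j(l) = 2*l*(l + (38 + l)/(-357 + l)) (j(l) = (l + (l + 38)/(l - 357))*(l + l) = (l + (38 + l)/(-357 + l))*(2*l) = 2*l*(l + (38 + l)/(-357 + l)))
j(497) - √(72748 + 76072) = 2*497*(38 + 497² - 356*497)/(-357 + 497) - √(72748 + 76072) = 2*497*(38 + 247009 - 176932)/140 - √148820 = 2*497*(1/140)*70115 - 2*√37205 = 995633/2 - 2*√37205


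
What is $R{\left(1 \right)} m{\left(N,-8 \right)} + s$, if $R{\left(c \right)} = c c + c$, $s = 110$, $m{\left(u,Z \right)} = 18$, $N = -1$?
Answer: $146$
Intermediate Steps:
$R{\left(c \right)} = c + c^{2}$ ($R{\left(c \right)} = c^{2} + c = c + c^{2}$)
$R{\left(1 \right)} m{\left(N,-8 \right)} + s = 1 \left(1 + 1\right) 18 + 110 = 1 \cdot 2 \cdot 18 + 110 = 2 \cdot 18 + 110 = 36 + 110 = 146$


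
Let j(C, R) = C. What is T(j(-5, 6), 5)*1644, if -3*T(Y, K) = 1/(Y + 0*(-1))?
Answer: 548/5 ≈ 109.60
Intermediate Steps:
T(Y, K) = -1/(3*Y) (T(Y, K) = -1/(3*(Y + 0*(-1))) = -1/(3*(Y + 0)) = -1/(3*Y))
T(j(-5, 6), 5)*1644 = -⅓/(-5)*1644 = -⅓*(-⅕)*1644 = (1/15)*1644 = 548/5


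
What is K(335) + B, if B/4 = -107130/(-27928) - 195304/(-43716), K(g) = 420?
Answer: 17291536529/38153139 ≈ 453.21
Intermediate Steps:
B = 1267218149/38153139 (B = 4*(-107130/(-27928) - 195304/(-43716)) = 4*(-107130*(-1/27928) - 195304*(-1/43716)) = 4*(53565/13964 + 48826/10929) = 4*(1267218149/152612556) = 1267218149/38153139 ≈ 33.214)
K(335) + B = 420 + 1267218149/38153139 = 17291536529/38153139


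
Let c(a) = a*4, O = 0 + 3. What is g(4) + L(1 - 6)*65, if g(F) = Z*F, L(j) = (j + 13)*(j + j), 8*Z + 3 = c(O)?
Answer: -10391/2 ≈ -5195.5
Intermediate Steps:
O = 3
c(a) = 4*a
Z = 9/8 (Z = -3/8 + (4*3)/8 = -3/8 + (⅛)*12 = -3/8 + 3/2 = 9/8 ≈ 1.1250)
L(j) = 2*j*(13 + j) (L(j) = (13 + j)*(2*j) = 2*j*(13 + j))
g(F) = 9*F/8
g(4) + L(1 - 6)*65 = (9/8)*4 + (2*(1 - 6)*(13 + (1 - 6)))*65 = 9/2 + (2*(-5)*(13 - 5))*65 = 9/2 + (2*(-5)*8)*65 = 9/2 - 80*65 = 9/2 - 5200 = -10391/2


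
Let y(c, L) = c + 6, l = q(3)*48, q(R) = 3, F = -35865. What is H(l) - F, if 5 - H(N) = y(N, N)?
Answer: 35720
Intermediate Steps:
l = 144 (l = 3*48 = 144)
y(c, L) = 6 + c
H(N) = -1 - N (H(N) = 5 - (6 + N) = 5 + (-6 - N) = -1 - N)
H(l) - F = (-1 - 1*144) - 1*(-35865) = (-1 - 144) + 35865 = -145 + 35865 = 35720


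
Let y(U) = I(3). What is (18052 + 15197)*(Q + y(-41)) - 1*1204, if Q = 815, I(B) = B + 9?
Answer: 27495719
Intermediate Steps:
I(B) = 9 + B
y(U) = 12 (y(U) = 9 + 3 = 12)
(18052 + 15197)*(Q + y(-41)) - 1*1204 = (18052 + 15197)*(815 + 12) - 1*1204 = 33249*827 - 1204 = 27496923 - 1204 = 27495719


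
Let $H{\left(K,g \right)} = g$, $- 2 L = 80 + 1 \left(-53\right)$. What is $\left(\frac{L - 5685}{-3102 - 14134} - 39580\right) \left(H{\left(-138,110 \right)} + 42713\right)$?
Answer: $- \frac{58427288514749}{34472} \approx -1.6949 \cdot 10^{9}$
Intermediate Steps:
$L = - \frac{27}{2}$ ($L = - \frac{80 + 1 \left(-53\right)}{2} = - \frac{80 - 53}{2} = \left(- \frac{1}{2}\right) 27 = - \frac{27}{2} \approx -13.5$)
$\left(\frac{L - 5685}{-3102 - 14134} - 39580\right) \left(H{\left(-138,110 \right)} + 42713\right) = \left(\frac{- \frac{27}{2} - 5685}{-3102 - 14134} - 39580\right) \left(110 + 42713\right) = \left(- \frac{11397}{2 \left(-17236\right)} - 39580\right) 42823 = \left(\left(- \frac{11397}{2}\right) \left(- \frac{1}{17236}\right) - 39580\right) 42823 = \left(\frac{11397}{34472} - 39580\right) 42823 = \left(- \frac{1364390363}{34472}\right) 42823 = - \frac{58427288514749}{34472}$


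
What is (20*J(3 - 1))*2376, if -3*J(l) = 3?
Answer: -47520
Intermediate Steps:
J(l) = -1 (J(l) = -⅓*3 = -1)
(20*J(3 - 1))*2376 = (20*(-1))*2376 = -20*2376 = -47520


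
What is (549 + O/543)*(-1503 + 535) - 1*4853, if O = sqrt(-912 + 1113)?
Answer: -536285 - 968*sqrt(201)/543 ≈ -5.3631e+5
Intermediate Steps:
O = sqrt(201) ≈ 14.177
(549 + O/543)*(-1503 + 535) - 1*4853 = (549 + sqrt(201)/543)*(-1503 + 535) - 1*4853 = (549 + sqrt(201)*(1/543))*(-968) - 4853 = (549 + sqrt(201)/543)*(-968) - 4853 = (-531432 - 968*sqrt(201)/543) - 4853 = -536285 - 968*sqrt(201)/543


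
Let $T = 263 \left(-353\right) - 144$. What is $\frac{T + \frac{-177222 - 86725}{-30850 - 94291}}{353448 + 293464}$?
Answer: $- \frac{1454465207}{10119401824} \approx -0.14373$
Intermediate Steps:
$T = -92983$ ($T = -92839 - 144 = -92983$)
$\frac{T + \frac{-177222 - 86725}{-30850 - 94291}}{353448 + 293464} = \frac{-92983 + \frac{-177222 - 86725}{-30850 - 94291}}{353448 + 293464} = \frac{-92983 - \frac{263947}{-125141}}{646912} = \left(-92983 - - \frac{263947}{125141}\right) \frac{1}{646912} = \left(-92983 + \frac{263947}{125141}\right) \frac{1}{646912} = \left(- \frac{11635721656}{125141}\right) \frac{1}{646912} = - \frac{1454465207}{10119401824}$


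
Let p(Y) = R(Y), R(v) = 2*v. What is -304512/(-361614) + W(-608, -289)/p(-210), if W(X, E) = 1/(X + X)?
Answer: 25920121709/30780583680 ≈ 0.84209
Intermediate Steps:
W(X, E) = 1/(2*X)
p(Y) = 2*Y
-304512/(-361614) + W(-608, -289)/p(-210) = -304512/(-361614) + ((½)/(-608))/((2*(-210))) = -304512*(-1/361614) + ((½)*(-1/608))/(-420) = 50752/60269 - 1/1216*(-1/420) = 50752/60269 + 1/510720 = 25920121709/30780583680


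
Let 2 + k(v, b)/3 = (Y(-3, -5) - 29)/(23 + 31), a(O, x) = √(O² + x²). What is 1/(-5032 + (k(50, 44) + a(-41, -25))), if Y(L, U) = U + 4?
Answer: -45357/228563407 - 9*√2306/228563407 ≈ -0.00020033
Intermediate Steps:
Y(L, U) = 4 + U
k(v, b) = -23/3 (k(v, b) = -6 + 3*(((4 - 5) - 29)/(23 + 31)) = -6 + 3*((-1 - 29)/54) = -6 + 3*(-30*1/54) = -6 + 3*(-5/9) = -6 - 5/3 = -23/3)
1/(-5032 + (k(50, 44) + a(-41, -25))) = 1/(-5032 + (-23/3 + √((-41)² + (-25)²))) = 1/(-5032 + (-23/3 + √(1681 + 625))) = 1/(-5032 + (-23/3 + √2306)) = 1/(-15119/3 + √2306)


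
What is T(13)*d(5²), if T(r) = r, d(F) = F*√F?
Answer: 1625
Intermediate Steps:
d(F) = F^(3/2)
T(13)*d(5²) = 13*(5²)^(3/2) = 13*25^(3/2) = 13*125 = 1625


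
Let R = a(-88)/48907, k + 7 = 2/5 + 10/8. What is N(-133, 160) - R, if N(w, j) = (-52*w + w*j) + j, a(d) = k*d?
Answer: -3473377494/244535 ≈ -14204.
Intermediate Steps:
k = -107/20 (k = -7 + (2/5 + 10/8) = -7 + (2*(1/5) + 10*(1/8)) = -7 + (2/5 + 5/4) = -7 + 33/20 = -107/20 ≈ -5.3500)
a(d) = -107*d/20
N(w, j) = j - 52*w + j*w (N(w, j) = (-52*w + j*w) + j = j - 52*w + j*w)
R = 2354/244535 (R = -107/20*(-88)/48907 = (2354/5)*(1/48907) = 2354/244535 ≈ 0.0096264)
N(-133, 160) - R = (160 - 52*(-133) + 160*(-133)) - 1*2354/244535 = (160 + 6916 - 21280) - 2354/244535 = -14204 - 2354/244535 = -3473377494/244535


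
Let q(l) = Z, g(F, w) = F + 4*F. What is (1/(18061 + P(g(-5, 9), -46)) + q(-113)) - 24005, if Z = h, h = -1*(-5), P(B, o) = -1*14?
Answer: -433127999/18047 ≈ -24000.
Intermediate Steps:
g(F, w) = 5*F
P(B, o) = -14
h = 5
Z = 5
q(l) = 5
(1/(18061 + P(g(-5, 9), -46)) + q(-113)) - 24005 = (1/(18061 - 14) + 5) - 24005 = (1/18047 + 5) - 24005 = 90236/18047 - 24005 = -433127999/18047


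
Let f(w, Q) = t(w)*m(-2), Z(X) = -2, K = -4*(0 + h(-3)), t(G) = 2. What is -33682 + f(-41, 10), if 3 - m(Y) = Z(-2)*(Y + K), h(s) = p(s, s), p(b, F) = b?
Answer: -33636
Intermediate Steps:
h(s) = s
K = 12 (K = -4*(0 - 3) = -4*(-3) = 12)
m(Y) = 27 + 2*Y (m(Y) = 3 - (-2)*(Y + 12) = 3 - (-2)*(12 + Y) = 3 - (-24 - 2*Y) = 3 + (24 + 2*Y) = 27 + 2*Y)
f(w, Q) = 46 (f(w, Q) = 2*(27 + 2*(-2)) = 2*(27 - 4) = 2*23 = 46)
-33682 + f(-41, 10) = -33682 + 46 = -33636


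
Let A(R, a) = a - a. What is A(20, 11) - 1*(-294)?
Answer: 294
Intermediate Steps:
A(R, a) = 0
A(20, 11) - 1*(-294) = 0 - 1*(-294) = 0 + 294 = 294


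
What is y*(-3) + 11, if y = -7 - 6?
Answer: 50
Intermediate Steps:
y = -13
y*(-3) + 11 = -13*(-3) + 11 = 39 + 11 = 50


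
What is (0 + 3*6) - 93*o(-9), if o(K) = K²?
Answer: -7515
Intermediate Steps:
(0 + 3*6) - 93*o(-9) = (0 + 3*6) - 93*(-9)² = (0 + 18) - 93*81 = 18 - 7533 = -7515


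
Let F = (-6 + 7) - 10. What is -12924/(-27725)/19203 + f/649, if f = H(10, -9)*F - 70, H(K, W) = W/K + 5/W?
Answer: -20190235321/230353107050 ≈ -0.087649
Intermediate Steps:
F = -9 (F = 1 - 10 = -9)
H(K, W) = 5/W + W/K
f = -569/10 (f = (5/(-9) - 9/10)*(-9) - 70 = (5*(-⅑) - 9*⅒)*(-9) - 70 = (-5/9 - 9/10)*(-9) - 70 = -131/90*(-9) - 70 = 131/10 - 70 = -569/10 ≈ -56.900)
-12924/(-27725)/19203 + f/649 = -12924/(-27725)/19203 - 569/10/649 = -12924*(-1/27725)*(1/19203) - 569/10*1/649 = (12924/27725)*(1/19203) - 569/6490 = 4308/177467725 - 569/6490 = -20190235321/230353107050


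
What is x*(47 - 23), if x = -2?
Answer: -48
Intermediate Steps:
x*(47 - 23) = -2*(47 - 23) = -2*24 = -48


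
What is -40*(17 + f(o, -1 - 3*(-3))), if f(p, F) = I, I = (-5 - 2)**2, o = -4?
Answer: -2640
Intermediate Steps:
I = 49 (I = (-7)**2 = 49)
f(p, F) = 49
-40*(17 + f(o, -1 - 3*(-3))) = -40*(17 + 49) = -40*66 = -2640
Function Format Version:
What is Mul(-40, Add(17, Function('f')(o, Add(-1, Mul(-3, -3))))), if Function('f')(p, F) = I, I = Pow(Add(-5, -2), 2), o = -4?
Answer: -2640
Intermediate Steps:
I = 49 (I = Pow(-7, 2) = 49)
Function('f')(p, F) = 49
Mul(-40, Add(17, Function('f')(o, Add(-1, Mul(-3, -3))))) = Mul(-40, Add(17, 49)) = Mul(-40, 66) = -2640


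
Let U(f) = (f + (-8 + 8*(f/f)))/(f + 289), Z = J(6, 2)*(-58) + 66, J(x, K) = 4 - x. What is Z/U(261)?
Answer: 100100/261 ≈ 383.52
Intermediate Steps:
Z = 182 (Z = (4 - 1*6)*(-58) + 66 = (4 - 6)*(-58) + 66 = -2*(-58) + 66 = 116 + 66 = 182)
U(f) = f/(289 + f) (U(f) = (f + (-8 + 8*1))/(289 + f) = (f + (-8 + 8))/(289 + f) = (f + 0)/(289 + f) = f/(289 + f))
Z/U(261) = 182/((261/(289 + 261))) = 182/((261/550)) = 182/((261*(1/550))) = 182/(261/550) = 182*(550/261) = 100100/261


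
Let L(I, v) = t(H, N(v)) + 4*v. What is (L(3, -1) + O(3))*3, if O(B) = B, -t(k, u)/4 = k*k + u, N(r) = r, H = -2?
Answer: -39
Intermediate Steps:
t(k, u) = -4*u - 4*k² (t(k, u) = -4*(k*k + u) = -4*(k² + u) = -4*(u + k²) = -4*u - 4*k²)
L(I, v) = -16 (L(I, v) = (-4*v - 4*(-2)²) + 4*v = (-4*v - 4*4) + 4*v = (-4*v - 16) + 4*v = (-16 - 4*v) + 4*v = -16)
(L(3, -1) + O(3))*3 = (-16 + 3)*3 = -13*3 = -39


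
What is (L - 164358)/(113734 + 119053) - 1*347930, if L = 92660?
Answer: -80993652608/232787 ≈ -3.4793e+5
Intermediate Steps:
(L - 164358)/(113734 + 119053) - 1*347930 = (92660 - 164358)/(113734 + 119053) - 1*347930 = -71698/232787 - 347930 = -80993652608/232787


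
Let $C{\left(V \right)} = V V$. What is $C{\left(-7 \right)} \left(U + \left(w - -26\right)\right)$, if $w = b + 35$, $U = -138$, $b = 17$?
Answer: $-2940$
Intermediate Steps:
$w = 52$ ($w = 17 + 35 = 52$)
$C{\left(V \right)} = V^{2}$
$C{\left(-7 \right)} \left(U + \left(w - -26\right)\right) = \left(-7\right)^{2} \left(-138 + \left(52 - -26\right)\right) = 49 \left(-138 + \left(52 + 26\right)\right) = 49 \left(-138 + 78\right) = 49 \left(-60\right) = -2940$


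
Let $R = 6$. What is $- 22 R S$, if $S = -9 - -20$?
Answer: $-1452$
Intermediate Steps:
$S = 11$ ($S = -9 + 20 = 11$)
$- 22 R S = \left(-22\right) 6 \cdot 11 = \left(-132\right) 11 = -1452$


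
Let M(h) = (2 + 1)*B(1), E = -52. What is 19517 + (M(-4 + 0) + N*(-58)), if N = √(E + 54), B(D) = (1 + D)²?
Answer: 19529 - 58*√2 ≈ 19447.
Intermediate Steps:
N = √2 (N = √(-52 + 54) = √2 ≈ 1.4142)
M(h) = 12 (M(h) = (2 + 1)*(1 + 1)² = 3*2² = 3*4 = 12)
19517 + (M(-4 + 0) + N*(-58)) = 19517 + (12 + √2*(-58)) = 19517 + (12 - 58*√2) = 19529 - 58*√2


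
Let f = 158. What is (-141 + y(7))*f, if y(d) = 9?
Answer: -20856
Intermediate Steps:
(-141 + y(7))*f = (-141 + 9)*158 = -132*158 = -20856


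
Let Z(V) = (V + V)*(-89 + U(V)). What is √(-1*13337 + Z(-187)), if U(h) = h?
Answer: √89887 ≈ 299.81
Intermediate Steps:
Z(V) = 2*V*(-89 + V) (Z(V) = (V + V)*(-89 + V) = (2*V)*(-89 + V) = 2*V*(-89 + V))
√(-1*13337 + Z(-187)) = √(-1*13337 + 2*(-187)*(-89 - 187)) = √(-13337 + 2*(-187)*(-276)) = √(-13337 + 103224) = √89887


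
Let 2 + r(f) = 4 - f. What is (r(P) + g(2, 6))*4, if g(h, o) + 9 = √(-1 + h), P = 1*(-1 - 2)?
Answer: -12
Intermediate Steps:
P = -3 (P = 1*(-3) = -3)
g(h, o) = -9 + √(-1 + h)
r(f) = 2 - f (r(f) = -2 + (4 - f) = 2 - f)
(r(P) + g(2, 6))*4 = ((2 - 1*(-3)) + (-9 + √(-1 + 2)))*4 = ((2 + 3) + (-9 + √1))*4 = (5 + (-9 + 1))*4 = (5 - 8)*4 = -3*4 = -12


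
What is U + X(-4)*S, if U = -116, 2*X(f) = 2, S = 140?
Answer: 24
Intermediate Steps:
X(f) = 1 (X(f) = (½)*2 = 1)
U + X(-4)*S = -116 + 1*140 = -116 + 140 = 24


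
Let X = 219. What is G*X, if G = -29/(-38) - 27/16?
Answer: -61539/304 ≈ -202.43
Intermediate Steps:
G = -281/304 (G = -29*(-1/38) - 27*1/16 = 29/38 - 27/16 = -281/304 ≈ -0.92434)
G*X = -281/304*219 = -61539/304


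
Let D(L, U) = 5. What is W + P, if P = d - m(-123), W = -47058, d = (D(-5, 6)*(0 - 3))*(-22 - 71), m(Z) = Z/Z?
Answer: -45664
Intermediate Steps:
m(Z) = 1
d = 1395 (d = (5*(0 - 3))*(-22 - 71) = (5*(-3))*(-93) = -15*(-93) = 1395)
P = 1394 (P = 1395 - 1*1 = 1395 - 1 = 1394)
W + P = -47058 + 1394 = -45664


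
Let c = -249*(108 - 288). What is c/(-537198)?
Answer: -7470/89533 ≈ -0.083433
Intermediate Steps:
c = 44820 (c = -249*(-180) = 44820)
c/(-537198) = 44820/(-537198) = 44820*(-1/537198) = -7470/89533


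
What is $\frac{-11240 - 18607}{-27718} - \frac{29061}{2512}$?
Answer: $- \frac{365268567}{34813808} \approx -10.492$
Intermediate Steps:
$\frac{-11240 - 18607}{-27718} - \frac{29061}{2512} = \left(-11240 - 18607\right) \left(- \frac{1}{27718}\right) - \frac{29061}{2512} = \left(-29847\right) \left(- \frac{1}{27718}\right) - \frac{29061}{2512} = \frac{29847}{27718} - \frac{29061}{2512} = - \frac{365268567}{34813808}$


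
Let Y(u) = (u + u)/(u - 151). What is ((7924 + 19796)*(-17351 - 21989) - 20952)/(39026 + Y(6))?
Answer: -79063117020/2829379 ≈ -27944.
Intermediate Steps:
Y(u) = 2*u/(-151 + u) (Y(u) = (2*u)/(-151 + u) = 2*u/(-151 + u))
((7924 + 19796)*(-17351 - 21989) - 20952)/(39026 + Y(6)) = ((7924 + 19796)*(-17351 - 21989) - 20952)/(39026 + 2*6/(-151 + 6)) = (27720*(-39340) - 20952)/(39026 + 2*6/(-145)) = (-1090504800 - 20952)/(39026 + 2*6*(-1/145)) = -1090525752/(39026 - 12/145) = -1090525752/5658758/145 = -1090525752*145/5658758 = -79063117020/2829379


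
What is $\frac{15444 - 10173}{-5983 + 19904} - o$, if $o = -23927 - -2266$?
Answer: $\frac{301548052}{13921} \approx 21661.0$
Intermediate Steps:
$o = -21661$ ($o = -23927 + 2266 = -21661$)
$\frac{15444 - 10173}{-5983 + 19904} - o = \frac{15444 - 10173}{-5983 + 19904} - -21661 = \frac{5271}{13921} + 21661 = \frac{301548052}{13921}$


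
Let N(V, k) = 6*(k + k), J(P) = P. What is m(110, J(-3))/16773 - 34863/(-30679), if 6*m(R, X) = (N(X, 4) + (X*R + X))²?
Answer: 666716041/343052578 ≈ 1.9435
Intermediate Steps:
N(V, k) = 12*k (N(V, k) = 6*(2*k) = 12*k)
m(R, X) = (48 + X + R*X)²/6 (m(R, X) = (12*4 + (X*R + X))²/6 = (48 + (R*X + X))²/6 = (48 + (X + R*X))²/6 = (48 + X + R*X)²/6)
m(110, J(-3))/16773 - 34863/(-30679) = ((48 - 3 + 110*(-3))²/6)/16773 - 34863/(-30679) = ((48 - 3 - 330)²/6)*(1/16773) - 34863*(-1/30679) = ((⅙)*(-285)²)*(1/16773) + 34863/30679 = ((⅙)*81225)*(1/16773) + 34863/30679 = (27075/2)*(1/16773) + 34863/30679 = 9025/11182 + 34863/30679 = 666716041/343052578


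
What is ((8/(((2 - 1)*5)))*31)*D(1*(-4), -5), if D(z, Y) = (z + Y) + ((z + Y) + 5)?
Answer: -3224/5 ≈ -644.80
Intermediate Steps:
D(z, Y) = 5 + 2*Y + 2*z (D(z, Y) = (Y + z) + ((Y + z) + 5) = (Y + z) + (5 + Y + z) = 5 + 2*Y + 2*z)
((8/(((2 - 1)*5)))*31)*D(1*(-4), -5) = ((8/(((2 - 1)*5)))*31)*(5 + 2*(-5) + 2*(1*(-4))) = ((8/((1*5)))*31)*(5 - 10 + 2*(-4)) = ((8/5)*31)*(5 - 10 - 8) = ((8*(1/5))*31)*(-13) = ((8/5)*31)*(-13) = (248/5)*(-13) = -3224/5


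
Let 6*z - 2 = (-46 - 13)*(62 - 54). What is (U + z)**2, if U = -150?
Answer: 469225/9 ≈ 52136.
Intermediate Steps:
z = -235/3 (z = 1/3 + ((-46 - 13)*(62 - 54))/6 = 1/3 + (-59*8)/6 = 1/3 + (1/6)*(-472) = 1/3 - 236/3 = -235/3 ≈ -78.333)
(U + z)**2 = (-150 - 235/3)**2 = (-685/3)**2 = 469225/9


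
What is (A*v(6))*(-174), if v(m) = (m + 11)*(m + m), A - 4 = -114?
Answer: 3904560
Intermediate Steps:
A = -110 (A = 4 - 114 = -110)
v(m) = 2*m*(11 + m) (v(m) = (11 + m)*(2*m) = 2*m*(11 + m))
(A*v(6))*(-174) = -220*6*(11 + 6)*(-174) = -220*6*17*(-174) = -110*204*(-174) = -22440*(-174) = 3904560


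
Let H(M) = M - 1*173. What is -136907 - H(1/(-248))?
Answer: -33910031/248 ≈ -1.3673e+5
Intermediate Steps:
H(M) = -173 + M (H(M) = M - 173 = -173 + M)
-136907 - H(1/(-248)) = -136907 - (-173 + 1/(-248)) = -136907 - (-173 - 1/248) = -136907 - 1*(-42905/248) = -136907 + 42905/248 = -33910031/248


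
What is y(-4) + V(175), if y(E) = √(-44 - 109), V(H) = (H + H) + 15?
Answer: 365 + 3*I*√17 ≈ 365.0 + 12.369*I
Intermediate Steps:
V(H) = 15 + 2*H (V(H) = 2*H + 15 = 15 + 2*H)
y(E) = 3*I*√17 (y(E) = √(-153) = 3*I*√17)
y(-4) + V(175) = 3*I*√17 + (15 + 2*175) = 3*I*√17 + (15 + 350) = 3*I*√17 + 365 = 365 + 3*I*√17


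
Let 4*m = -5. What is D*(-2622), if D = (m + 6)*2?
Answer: -24909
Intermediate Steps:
m = -5/4 (m = (¼)*(-5) = -5/4 ≈ -1.2500)
D = 19/2 (D = (-5/4 + 6)*2 = (19/4)*2 = 19/2 ≈ 9.5000)
D*(-2622) = (19/2)*(-2622) = -24909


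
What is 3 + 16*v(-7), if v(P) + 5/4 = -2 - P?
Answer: 63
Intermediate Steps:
v(P) = -13/4 - P (v(P) = -5/4 + (-2 - P) = -13/4 - P)
3 + 16*v(-7) = 3 + 16*(-13/4 - 1*(-7)) = 3 + 16*(-13/4 + 7) = 3 + 16*(15/4) = 3 + 60 = 63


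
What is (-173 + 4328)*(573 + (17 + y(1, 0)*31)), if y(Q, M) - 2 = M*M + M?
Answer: 2709060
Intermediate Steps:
y(Q, M) = 2 + M + M² (y(Q, M) = 2 + (M*M + M) = 2 + (M² + M) = 2 + (M + M²) = 2 + M + M²)
(-173 + 4328)*(573 + (17 + y(1, 0)*31)) = (-173 + 4328)*(573 + (17 + (2 + 0 + 0²)*31)) = 4155*(573 + (17 + (2 + 0 + 0)*31)) = 4155*(573 + (17 + 2*31)) = 4155*(573 + (17 + 62)) = 4155*(573 + 79) = 4155*652 = 2709060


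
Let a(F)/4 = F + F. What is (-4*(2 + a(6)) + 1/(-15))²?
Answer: 9006001/225 ≈ 40027.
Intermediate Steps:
a(F) = 8*F (a(F) = 4*(F + F) = 4*(2*F) = 8*F)
(-4*(2 + a(6)) + 1/(-15))² = (-4*(2 + 8*6) + 1/(-15))² = (-4*(2 + 48) - 1/15)² = (-4*50 - 1/15)² = (-200 - 1/15)² = (-3001/15)² = 9006001/225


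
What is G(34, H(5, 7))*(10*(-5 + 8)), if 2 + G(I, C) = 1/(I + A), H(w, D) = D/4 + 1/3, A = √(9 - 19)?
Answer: 30*(-2*√10 + 67*I)/(√10 - 34*I) ≈ -59.125 - 0.081362*I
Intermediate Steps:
A = I*√10 (A = √(-10) = I*√10 ≈ 3.1623*I)
H(w, D) = ⅓ + D/4 (H(w, D) = D*(¼) + 1*(⅓) = D/4 + ⅓ = ⅓ + D/4)
G(I, C) = -2 + 1/(I + I*√10)
G(34, H(5, 7))*(10*(-5 + 8)) = ((1 - 2*34 - 2*I*√10)/(34 + I*√10))*(10*(-5 + 8)) = ((1 - 68 - 2*I*√10)/(34 + I*√10))*(10*3) = ((-67 - 2*I*√10)/(34 + I*√10))*30 = 30*(-67 - 2*I*√10)/(34 + I*√10)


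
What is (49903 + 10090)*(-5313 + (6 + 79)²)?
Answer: 114706616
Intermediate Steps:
(49903 + 10090)*(-5313 + (6 + 79)²) = 59993*(-5313 + 85²) = 59993*(-5313 + 7225) = 59993*1912 = 114706616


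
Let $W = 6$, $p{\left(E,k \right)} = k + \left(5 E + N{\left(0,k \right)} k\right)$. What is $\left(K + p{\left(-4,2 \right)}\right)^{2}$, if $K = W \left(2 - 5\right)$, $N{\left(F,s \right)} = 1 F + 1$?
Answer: $1156$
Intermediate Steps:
$N{\left(F,s \right)} = 1 + F$ ($N{\left(F,s \right)} = F + 1 = 1 + F$)
$p{\left(E,k \right)} = 2 k + 5 E$ ($p{\left(E,k \right)} = k + \left(5 E + \left(1 + 0\right) k\right) = k + \left(5 E + 1 k\right) = k + \left(5 E + k\right) = k + \left(k + 5 E\right) = 2 k + 5 E$)
$K = -18$ ($K = 6 \left(2 - 5\right) = 6 \left(-3\right) = -18$)
$\left(K + p{\left(-4,2 \right)}\right)^{2} = \left(-18 + \left(2 \cdot 2 + 5 \left(-4\right)\right)\right)^{2} = \left(-18 + \left(4 - 20\right)\right)^{2} = \left(-18 - 16\right)^{2} = \left(-34\right)^{2} = 1156$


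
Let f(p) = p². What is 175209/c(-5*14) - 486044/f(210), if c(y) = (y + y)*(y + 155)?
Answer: -3860183/149940 ≈ -25.745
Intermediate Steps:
c(y) = 2*y*(155 + y) (c(y) = (2*y)*(155 + y) = 2*y*(155 + y))
175209/c(-5*14) - 486044/f(210) = 175209/((2*(-5*14)*(155 - 5*14))) - 486044/(210²) = 175209/((2*(-70)*(155 - 70))) - 486044/44100 = 175209/((2*(-70)*85)) - 486044*1/44100 = 175209/(-11900) - 121511/11025 = 175209*(-1/11900) - 121511/11025 = -175209/11900 - 121511/11025 = -3860183/149940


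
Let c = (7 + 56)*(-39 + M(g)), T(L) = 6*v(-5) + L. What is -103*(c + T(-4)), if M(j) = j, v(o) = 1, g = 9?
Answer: 194464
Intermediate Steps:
T(L) = 6 + L (T(L) = 6*1 + L = 6 + L)
c = -1890 (c = (7 + 56)*(-39 + 9) = 63*(-30) = -1890)
-103*(c + T(-4)) = -103*(-1890 + (6 - 4)) = -103*(-1890 + 2) = -103*(-1888) = 194464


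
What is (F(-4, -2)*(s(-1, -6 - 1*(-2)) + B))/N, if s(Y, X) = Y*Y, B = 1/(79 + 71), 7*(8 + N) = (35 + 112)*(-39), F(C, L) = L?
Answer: 151/62025 ≈ 0.0024345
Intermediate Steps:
N = -827 (N = -8 + ((35 + 112)*(-39))/7 = -8 + (147*(-39))/7 = -8 + (1/7)*(-5733) = -8 - 819 = -827)
B = 1/150 ≈ 0.0066667
s(Y, X) = Y**2
(F(-4, -2)*(s(-1, -6 - 1*(-2)) + B))/N = -2*((-1)**2 + 1/150)/(-827) = -2*(1 + 1/150)*(-1/827) = -2*151/150*(-1/827) = -151/75*(-1/827) = 151/62025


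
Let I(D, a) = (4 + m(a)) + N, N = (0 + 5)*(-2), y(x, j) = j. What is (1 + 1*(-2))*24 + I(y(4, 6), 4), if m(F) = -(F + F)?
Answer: -38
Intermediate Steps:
m(F) = -2*F
N = -10 (N = 5*(-2) = -10)
I(D, a) = -6 - 2*a (I(D, a) = (4 - 2*a) - 10 = -6 - 2*a)
(1 + 1*(-2))*24 + I(y(4, 6), 4) = (1 + 1*(-2))*24 + (-6 - 2*4) = (1 - 2)*24 + (-6 - 8) = -1*24 - 14 = -24 - 14 = -38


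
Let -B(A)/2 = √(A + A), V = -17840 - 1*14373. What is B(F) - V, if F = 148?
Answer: 32213 - 4*√74 ≈ 32179.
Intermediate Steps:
V = -32213 (V = -17840 - 14373 = -32213)
B(A) = -2*√2*√A (B(A) = -2*√(A + A) = -2*√2*√A)
B(F) - V = -2*√2*√148 - 1*(-32213) = -2*√2*2*√37 + 32213 = -4*√74 + 32213 = 32213 - 4*√74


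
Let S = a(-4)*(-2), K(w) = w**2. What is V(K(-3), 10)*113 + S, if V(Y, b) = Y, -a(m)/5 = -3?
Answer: 987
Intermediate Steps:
a(m) = 15 (a(m) = -5*(-3) = 15)
S = -30 (S = 15*(-2) = -30)
V(K(-3), 10)*113 + S = (-3)**2*113 - 30 = 9*113 - 30 = 1017 - 30 = 987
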